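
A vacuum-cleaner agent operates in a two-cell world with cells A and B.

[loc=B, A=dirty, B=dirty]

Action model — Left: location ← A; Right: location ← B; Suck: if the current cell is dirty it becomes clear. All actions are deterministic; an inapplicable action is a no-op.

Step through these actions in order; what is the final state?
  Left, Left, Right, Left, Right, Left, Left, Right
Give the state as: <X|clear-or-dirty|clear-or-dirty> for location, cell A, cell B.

step 1/8 (Left): <A|dirty|dirty>
step 2/8 (Left): <A|dirty|dirty>
step 3/8 (Right): <B|dirty|dirty>
step 4/8 (Left): <A|dirty|dirty>
step 5/8 (Right): <B|dirty|dirty>
step 6/8 (Left): <A|dirty|dirty>
step 7/8 (Left): <A|dirty|dirty>
step 8/8 (Right): <B|dirty|dirty>

<B|dirty|dirty>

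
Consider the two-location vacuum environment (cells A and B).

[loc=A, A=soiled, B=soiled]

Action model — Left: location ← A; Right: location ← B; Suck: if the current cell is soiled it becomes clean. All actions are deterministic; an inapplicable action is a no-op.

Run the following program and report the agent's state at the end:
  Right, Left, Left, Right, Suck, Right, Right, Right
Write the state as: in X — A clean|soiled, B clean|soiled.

in B — A soiled, B clean

step 1/8 (Right): in B — A soiled, B soiled
step 2/8 (Left): in A — A soiled, B soiled
step 3/8 (Left): in A — A soiled, B soiled
step 4/8 (Right): in B — A soiled, B soiled
step 5/8 (Suck): in B — A soiled, B clean
step 6/8 (Right): in B — A soiled, B clean
step 7/8 (Right): in B — A soiled, B clean
step 8/8 (Right): in B — A soiled, B clean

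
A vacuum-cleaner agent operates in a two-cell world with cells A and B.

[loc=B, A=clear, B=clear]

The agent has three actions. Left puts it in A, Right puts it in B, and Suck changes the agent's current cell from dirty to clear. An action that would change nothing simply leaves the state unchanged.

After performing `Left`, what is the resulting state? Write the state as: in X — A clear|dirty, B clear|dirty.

start: in B — A clear, B clear
t=1 Left ⇒ in A — A clear, B clear

in A — A clear, B clear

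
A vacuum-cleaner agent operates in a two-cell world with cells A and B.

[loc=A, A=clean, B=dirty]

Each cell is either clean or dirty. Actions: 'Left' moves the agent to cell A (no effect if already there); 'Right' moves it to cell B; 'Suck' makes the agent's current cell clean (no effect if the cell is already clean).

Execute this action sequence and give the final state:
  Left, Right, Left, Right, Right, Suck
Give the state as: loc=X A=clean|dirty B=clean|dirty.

loc=B A=clean B=clean

step 1/6 (Left): loc=A A=clean B=dirty
step 2/6 (Right): loc=B A=clean B=dirty
step 3/6 (Left): loc=A A=clean B=dirty
step 4/6 (Right): loc=B A=clean B=dirty
step 5/6 (Right): loc=B A=clean B=dirty
step 6/6 (Suck): loc=B A=clean B=clean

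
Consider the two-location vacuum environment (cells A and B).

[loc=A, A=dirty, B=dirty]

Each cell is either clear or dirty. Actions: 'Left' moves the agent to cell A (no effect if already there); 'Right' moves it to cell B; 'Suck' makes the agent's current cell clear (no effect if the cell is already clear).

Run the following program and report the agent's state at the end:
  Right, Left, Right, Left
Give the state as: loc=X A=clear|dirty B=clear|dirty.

Right (#1): loc=B A=dirty B=dirty
Left (#2): loc=A A=dirty B=dirty
Right (#3): loc=B A=dirty B=dirty
Left (#4): loc=A A=dirty B=dirty

loc=A A=dirty B=dirty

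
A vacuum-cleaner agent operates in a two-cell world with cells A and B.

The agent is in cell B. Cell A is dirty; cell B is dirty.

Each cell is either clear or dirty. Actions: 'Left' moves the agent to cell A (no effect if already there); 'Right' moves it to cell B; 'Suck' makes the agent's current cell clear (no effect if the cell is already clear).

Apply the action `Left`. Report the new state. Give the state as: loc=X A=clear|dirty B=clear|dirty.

loc=A A=dirty B=dirty

start: loc=B A=dirty B=dirty
step 1/1 (Left): loc=A A=dirty B=dirty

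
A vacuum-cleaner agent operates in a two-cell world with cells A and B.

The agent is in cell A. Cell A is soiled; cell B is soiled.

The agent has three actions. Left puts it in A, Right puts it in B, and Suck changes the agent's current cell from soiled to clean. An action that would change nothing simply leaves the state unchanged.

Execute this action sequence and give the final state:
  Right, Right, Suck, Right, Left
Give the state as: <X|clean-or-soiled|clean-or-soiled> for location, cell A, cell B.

<A|soiled|clean>

t=1 Right ⇒ <B|soiled|soiled>
t=2 Right ⇒ <B|soiled|soiled>
t=3 Suck ⇒ <B|soiled|clean>
t=4 Right ⇒ <B|soiled|clean>
t=5 Left ⇒ <A|soiled|clean>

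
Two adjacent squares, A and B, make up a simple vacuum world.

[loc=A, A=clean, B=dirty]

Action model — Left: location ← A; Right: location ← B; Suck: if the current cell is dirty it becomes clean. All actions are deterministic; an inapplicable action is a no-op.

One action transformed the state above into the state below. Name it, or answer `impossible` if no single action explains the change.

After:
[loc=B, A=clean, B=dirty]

try  Left: loc=A A=clean B=dirty
try Right: loc=B A=clean B=dirty  ← match
try  Suck: loc=A A=clean B=dirty

Right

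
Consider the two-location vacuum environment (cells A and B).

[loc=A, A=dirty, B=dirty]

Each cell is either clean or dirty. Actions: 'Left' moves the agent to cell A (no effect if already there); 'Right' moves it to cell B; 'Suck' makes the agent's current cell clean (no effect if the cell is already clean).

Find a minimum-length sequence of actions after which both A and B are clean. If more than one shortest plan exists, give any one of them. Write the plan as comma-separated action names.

Suck, Right, Suck

step 1/3 (Suck): in A — A clean, B dirty
step 2/3 (Right): in B — A clean, B dirty
step 3/3 (Suck): in B — A clean, B clean
min 3: Suck A + move + Suck B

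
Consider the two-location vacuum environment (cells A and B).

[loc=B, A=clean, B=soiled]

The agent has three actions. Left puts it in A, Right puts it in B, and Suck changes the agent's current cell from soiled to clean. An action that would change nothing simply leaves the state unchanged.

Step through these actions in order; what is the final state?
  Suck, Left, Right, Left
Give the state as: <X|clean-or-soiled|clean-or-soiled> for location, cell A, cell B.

<A|clean|clean>

[1] after Suck: <B|clean|clean>
[2] after Left: <A|clean|clean>
[3] after Right: <B|clean|clean>
[4] after Left: <A|clean|clean>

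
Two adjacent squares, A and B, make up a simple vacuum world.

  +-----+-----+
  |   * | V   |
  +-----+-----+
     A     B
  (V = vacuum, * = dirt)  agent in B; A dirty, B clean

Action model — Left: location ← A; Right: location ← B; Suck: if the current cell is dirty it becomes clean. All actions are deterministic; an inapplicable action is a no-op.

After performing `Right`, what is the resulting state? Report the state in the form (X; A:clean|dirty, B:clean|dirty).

(B; A:dirty, B:clean)

start: (B; A:dirty, B:clean)
t=1 Right ⇒ (B; A:dirty, B:clean)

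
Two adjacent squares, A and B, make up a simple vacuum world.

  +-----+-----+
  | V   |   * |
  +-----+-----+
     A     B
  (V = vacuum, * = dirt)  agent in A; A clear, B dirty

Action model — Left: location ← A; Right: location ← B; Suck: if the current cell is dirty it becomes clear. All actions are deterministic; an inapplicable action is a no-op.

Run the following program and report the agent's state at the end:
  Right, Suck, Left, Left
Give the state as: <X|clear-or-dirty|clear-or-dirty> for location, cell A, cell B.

<A|clear|clear>

step 1/4 (Right): <B|clear|dirty>
step 2/4 (Suck): <B|clear|clear>
step 3/4 (Left): <A|clear|clear>
step 4/4 (Left): <A|clear|clear>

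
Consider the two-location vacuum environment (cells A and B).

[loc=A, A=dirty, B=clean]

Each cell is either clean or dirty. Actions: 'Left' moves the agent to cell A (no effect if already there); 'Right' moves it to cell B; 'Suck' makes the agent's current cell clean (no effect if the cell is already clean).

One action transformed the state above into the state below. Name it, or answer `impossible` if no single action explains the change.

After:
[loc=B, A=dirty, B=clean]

Right

try  Left: (A; A:dirty, B:clean)
try Right: (B; A:dirty, B:clean)  ← match
try  Suck: (A; A:clean, B:clean)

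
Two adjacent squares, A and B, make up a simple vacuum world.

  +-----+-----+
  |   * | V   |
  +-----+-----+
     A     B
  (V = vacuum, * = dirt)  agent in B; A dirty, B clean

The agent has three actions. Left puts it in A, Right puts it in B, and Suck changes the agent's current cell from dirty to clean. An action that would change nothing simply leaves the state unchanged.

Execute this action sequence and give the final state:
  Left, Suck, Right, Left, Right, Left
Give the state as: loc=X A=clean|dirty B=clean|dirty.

loc=A A=clean B=clean

1) do Left; now loc=A A=dirty B=clean
2) do Suck; now loc=A A=clean B=clean
3) do Right; now loc=B A=clean B=clean
4) do Left; now loc=A A=clean B=clean
5) do Right; now loc=B A=clean B=clean
6) do Left; now loc=A A=clean B=clean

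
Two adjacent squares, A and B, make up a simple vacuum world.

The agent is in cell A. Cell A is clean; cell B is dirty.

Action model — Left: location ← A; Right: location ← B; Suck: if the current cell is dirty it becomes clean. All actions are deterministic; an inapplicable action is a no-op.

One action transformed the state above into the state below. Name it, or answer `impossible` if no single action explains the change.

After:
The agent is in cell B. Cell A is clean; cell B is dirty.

Right

try  Left: loc=A A=clean B=dirty
try Right: loc=B A=clean B=dirty  ← match
try  Suck: loc=A A=clean B=dirty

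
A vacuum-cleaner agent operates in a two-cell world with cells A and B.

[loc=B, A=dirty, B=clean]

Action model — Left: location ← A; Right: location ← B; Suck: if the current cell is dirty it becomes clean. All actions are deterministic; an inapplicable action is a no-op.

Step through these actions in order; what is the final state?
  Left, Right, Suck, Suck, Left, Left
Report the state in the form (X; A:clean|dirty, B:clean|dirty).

1. Left → (A; A:dirty, B:clean)
2. Right → (B; A:dirty, B:clean)
3. Suck → (B; A:dirty, B:clean)
4. Suck → (B; A:dirty, B:clean)
5. Left → (A; A:dirty, B:clean)
6. Left → (A; A:dirty, B:clean)

(A; A:dirty, B:clean)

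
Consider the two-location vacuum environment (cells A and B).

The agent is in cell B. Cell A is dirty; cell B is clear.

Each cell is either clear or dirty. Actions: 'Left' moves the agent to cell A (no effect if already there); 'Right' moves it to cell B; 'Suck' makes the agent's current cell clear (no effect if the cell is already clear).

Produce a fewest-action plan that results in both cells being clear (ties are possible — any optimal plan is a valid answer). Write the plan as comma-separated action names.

1) do Left; now <A|dirty|clear>
2) do Suck; now <A|clear|clear>
min 2: go A then Suck

Left, Suck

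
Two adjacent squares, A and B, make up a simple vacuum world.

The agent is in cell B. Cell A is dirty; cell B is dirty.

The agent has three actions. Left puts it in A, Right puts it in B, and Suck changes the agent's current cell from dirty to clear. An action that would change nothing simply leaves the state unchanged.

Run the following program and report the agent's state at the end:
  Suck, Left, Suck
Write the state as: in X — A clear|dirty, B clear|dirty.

1) do Suck; now in B — A dirty, B clear
2) do Left; now in A — A dirty, B clear
3) do Suck; now in A — A clear, B clear

in A — A clear, B clear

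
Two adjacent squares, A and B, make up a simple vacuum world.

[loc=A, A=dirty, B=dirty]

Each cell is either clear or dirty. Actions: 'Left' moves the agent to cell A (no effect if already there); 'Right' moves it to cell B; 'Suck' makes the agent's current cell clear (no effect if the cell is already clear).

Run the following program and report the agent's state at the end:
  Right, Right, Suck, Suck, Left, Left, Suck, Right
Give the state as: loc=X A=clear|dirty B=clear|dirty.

loc=B A=clear B=clear

1) do Right; now loc=B A=dirty B=dirty
2) do Right; now loc=B A=dirty B=dirty
3) do Suck; now loc=B A=dirty B=clear
4) do Suck; now loc=B A=dirty B=clear
5) do Left; now loc=A A=dirty B=clear
6) do Left; now loc=A A=dirty B=clear
7) do Suck; now loc=A A=clear B=clear
8) do Right; now loc=B A=clear B=clear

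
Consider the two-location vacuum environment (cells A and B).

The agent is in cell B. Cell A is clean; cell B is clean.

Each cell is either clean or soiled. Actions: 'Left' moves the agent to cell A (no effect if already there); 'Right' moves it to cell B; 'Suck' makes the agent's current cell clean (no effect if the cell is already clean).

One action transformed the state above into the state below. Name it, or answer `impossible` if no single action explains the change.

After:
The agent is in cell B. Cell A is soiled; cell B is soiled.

impossible

try  Left: in A — A clean, B clean
try Right: in B — A clean, B clean
try  Suck: in B — A clean, B clean
no single action produces the after-state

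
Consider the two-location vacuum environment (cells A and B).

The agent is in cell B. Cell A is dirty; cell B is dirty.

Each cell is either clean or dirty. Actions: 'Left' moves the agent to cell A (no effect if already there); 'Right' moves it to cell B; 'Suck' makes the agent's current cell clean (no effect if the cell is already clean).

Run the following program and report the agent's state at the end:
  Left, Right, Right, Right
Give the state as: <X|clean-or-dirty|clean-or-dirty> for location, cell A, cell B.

t=1 Left ⇒ <A|dirty|dirty>
t=2 Right ⇒ <B|dirty|dirty>
t=3 Right ⇒ <B|dirty|dirty>
t=4 Right ⇒ <B|dirty|dirty>

<B|dirty|dirty>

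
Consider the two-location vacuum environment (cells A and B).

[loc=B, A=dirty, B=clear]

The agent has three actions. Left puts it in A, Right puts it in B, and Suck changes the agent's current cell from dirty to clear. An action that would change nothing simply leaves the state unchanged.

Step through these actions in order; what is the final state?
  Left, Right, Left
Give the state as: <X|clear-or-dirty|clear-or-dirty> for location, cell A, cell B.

<A|dirty|clear>

step 1/3 (Left): <A|dirty|clear>
step 2/3 (Right): <B|dirty|clear>
step 3/3 (Left): <A|dirty|clear>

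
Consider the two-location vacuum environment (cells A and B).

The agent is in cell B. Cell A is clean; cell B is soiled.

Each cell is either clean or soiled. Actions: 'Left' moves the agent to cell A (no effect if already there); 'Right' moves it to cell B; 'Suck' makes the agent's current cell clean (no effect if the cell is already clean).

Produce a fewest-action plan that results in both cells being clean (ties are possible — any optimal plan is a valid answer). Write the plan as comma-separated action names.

[1] after Suck: loc=B A=clean B=clean
min 1: B is soiled, one Suck

Suck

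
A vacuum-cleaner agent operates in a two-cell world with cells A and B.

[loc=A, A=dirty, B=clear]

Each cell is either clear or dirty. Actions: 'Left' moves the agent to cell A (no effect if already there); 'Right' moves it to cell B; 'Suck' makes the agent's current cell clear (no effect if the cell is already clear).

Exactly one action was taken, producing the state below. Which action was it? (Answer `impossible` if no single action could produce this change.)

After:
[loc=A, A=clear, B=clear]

try  Left: <A|dirty|clear>
try Right: <B|dirty|clear>
try  Suck: <A|clear|clear>  ← match

Suck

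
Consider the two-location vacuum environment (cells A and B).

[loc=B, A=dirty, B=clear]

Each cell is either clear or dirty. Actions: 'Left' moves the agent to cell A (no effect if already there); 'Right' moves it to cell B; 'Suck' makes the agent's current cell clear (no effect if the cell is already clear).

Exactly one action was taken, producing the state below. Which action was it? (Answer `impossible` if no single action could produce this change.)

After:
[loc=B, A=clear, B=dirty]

try  Left: in A — A dirty, B clear
try Right: in B — A dirty, B clear
try  Suck: in B — A dirty, B clear
no single action produces the after-state

impossible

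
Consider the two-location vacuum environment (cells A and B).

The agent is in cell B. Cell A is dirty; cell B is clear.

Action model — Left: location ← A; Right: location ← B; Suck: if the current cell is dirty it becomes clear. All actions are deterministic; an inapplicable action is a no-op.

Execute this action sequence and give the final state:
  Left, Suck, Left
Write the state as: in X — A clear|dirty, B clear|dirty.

1. Left → in A — A dirty, B clear
2. Suck → in A — A clear, B clear
3. Left → in A — A clear, B clear

in A — A clear, B clear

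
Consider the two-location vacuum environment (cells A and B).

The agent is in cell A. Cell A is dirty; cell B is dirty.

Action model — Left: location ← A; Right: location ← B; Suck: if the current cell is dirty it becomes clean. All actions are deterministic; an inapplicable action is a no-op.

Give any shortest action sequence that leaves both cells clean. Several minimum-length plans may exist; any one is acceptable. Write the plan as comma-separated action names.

[1] after Suck: <A|clean|dirty>
[2] after Right: <B|clean|dirty>
[3] after Suck: <B|clean|clean>
min 3: Suck A + move + Suck B

Suck, Right, Suck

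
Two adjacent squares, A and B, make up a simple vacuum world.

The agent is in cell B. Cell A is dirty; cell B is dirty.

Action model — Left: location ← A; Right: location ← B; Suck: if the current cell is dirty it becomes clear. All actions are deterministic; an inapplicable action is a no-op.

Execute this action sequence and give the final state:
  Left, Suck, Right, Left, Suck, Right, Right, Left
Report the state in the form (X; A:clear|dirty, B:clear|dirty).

step 1/8 (Left): (A; A:dirty, B:dirty)
step 2/8 (Suck): (A; A:clear, B:dirty)
step 3/8 (Right): (B; A:clear, B:dirty)
step 4/8 (Left): (A; A:clear, B:dirty)
step 5/8 (Suck): (A; A:clear, B:dirty)
step 6/8 (Right): (B; A:clear, B:dirty)
step 7/8 (Right): (B; A:clear, B:dirty)
step 8/8 (Left): (A; A:clear, B:dirty)

(A; A:clear, B:dirty)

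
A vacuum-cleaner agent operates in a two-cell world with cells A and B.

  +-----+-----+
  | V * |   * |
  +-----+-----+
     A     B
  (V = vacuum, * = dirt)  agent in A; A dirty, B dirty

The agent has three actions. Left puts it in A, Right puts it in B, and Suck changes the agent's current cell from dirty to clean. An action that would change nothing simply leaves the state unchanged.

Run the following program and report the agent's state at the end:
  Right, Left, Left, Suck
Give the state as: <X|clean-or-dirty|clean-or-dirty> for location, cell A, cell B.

<A|clean|dirty>

1) do Right; now <B|dirty|dirty>
2) do Left; now <A|dirty|dirty>
3) do Left; now <A|dirty|dirty>
4) do Suck; now <A|clean|dirty>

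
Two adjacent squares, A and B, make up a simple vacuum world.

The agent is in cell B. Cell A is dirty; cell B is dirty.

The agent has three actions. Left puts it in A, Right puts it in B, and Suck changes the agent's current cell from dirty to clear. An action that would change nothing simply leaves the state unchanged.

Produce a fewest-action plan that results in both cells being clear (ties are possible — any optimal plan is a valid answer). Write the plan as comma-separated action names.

Suck, Left, Suck

Suck (#1): <B|dirty|clear>
Left (#2): <A|dirty|clear>
Suck (#3): <A|clear|clear>
min 3: Suck B + move + Suck A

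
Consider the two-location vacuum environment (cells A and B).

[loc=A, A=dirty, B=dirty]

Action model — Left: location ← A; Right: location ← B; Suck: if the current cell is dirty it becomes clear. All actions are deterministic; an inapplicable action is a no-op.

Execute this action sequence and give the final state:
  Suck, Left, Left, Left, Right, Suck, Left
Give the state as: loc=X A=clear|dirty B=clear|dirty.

step 1/7 (Suck): loc=A A=clear B=dirty
step 2/7 (Left): loc=A A=clear B=dirty
step 3/7 (Left): loc=A A=clear B=dirty
step 4/7 (Left): loc=A A=clear B=dirty
step 5/7 (Right): loc=B A=clear B=dirty
step 6/7 (Suck): loc=B A=clear B=clear
step 7/7 (Left): loc=A A=clear B=clear

loc=A A=clear B=clear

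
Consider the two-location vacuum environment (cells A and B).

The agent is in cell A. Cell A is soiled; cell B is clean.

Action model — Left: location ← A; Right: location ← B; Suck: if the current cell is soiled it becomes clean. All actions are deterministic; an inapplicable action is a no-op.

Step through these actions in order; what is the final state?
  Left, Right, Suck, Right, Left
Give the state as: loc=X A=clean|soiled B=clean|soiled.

[1] after Left: loc=A A=soiled B=clean
[2] after Right: loc=B A=soiled B=clean
[3] after Suck: loc=B A=soiled B=clean
[4] after Right: loc=B A=soiled B=clean
[5] after Left: loc=A A=soiled B=clean

loc=A A=soiled B=clean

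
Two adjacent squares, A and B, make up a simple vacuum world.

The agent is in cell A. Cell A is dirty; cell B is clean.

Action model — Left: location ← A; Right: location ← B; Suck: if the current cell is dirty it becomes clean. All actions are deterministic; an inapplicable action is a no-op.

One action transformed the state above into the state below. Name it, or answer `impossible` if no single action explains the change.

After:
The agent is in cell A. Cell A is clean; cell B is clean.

Suck

try  Left: (A; A:dirty, B:clean)
try Right: (B; A:dirty, B:clean)
try  Suck: (A; A:clean, B:clean)  ← match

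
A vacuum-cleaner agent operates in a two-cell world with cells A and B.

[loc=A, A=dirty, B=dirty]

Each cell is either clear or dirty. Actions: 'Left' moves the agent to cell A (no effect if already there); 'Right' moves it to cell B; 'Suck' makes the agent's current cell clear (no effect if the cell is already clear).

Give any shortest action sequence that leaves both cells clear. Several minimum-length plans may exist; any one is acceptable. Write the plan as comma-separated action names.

Suck, Right, Suck

1. Suck → (A; A:clear, B:dirty)
2. Right → (B; A:clear, B:dirty)
3. Suck → (B; A:clear, B:clear)
min 3: Suck A + move + Suck B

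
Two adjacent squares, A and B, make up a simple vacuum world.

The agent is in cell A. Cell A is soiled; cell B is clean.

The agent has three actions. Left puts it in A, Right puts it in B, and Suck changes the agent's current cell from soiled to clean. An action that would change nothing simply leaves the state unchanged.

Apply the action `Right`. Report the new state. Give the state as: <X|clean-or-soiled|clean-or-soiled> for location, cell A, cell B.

start: <A|soiled|clean>
[1] after Right: <B|soiled|clean>

<B|soiled|clean>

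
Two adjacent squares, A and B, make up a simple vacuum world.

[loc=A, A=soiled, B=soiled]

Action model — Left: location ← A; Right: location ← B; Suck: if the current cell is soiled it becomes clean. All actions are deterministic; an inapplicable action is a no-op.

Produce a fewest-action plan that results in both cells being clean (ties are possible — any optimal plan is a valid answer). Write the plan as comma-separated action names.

Suck, Right, Suck

1) do Suck; now (A; A:clean, B:soiled)
2) do Right; now (B; A:clean, B:soiled)
3) do Suck; now (B; A:clean, B:clean)
min 3: Suck A + move + Suck B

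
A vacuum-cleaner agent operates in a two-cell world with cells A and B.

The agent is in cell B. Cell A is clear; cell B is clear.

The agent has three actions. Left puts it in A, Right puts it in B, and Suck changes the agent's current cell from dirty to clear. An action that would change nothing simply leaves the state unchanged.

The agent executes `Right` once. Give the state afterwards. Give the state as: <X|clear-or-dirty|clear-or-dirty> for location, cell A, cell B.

<B|clear|clear>

start: <B|clear|clear>
1. Right → <B|clear|clear>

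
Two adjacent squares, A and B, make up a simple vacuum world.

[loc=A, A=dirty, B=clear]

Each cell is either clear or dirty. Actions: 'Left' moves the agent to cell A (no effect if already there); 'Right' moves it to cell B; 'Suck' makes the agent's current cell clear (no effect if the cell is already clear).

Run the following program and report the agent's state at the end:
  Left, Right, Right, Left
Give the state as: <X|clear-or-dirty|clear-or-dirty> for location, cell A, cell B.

t=1 Left ⇒ <A|dirty|clear>
t=2 Right ⇒ <B|dirty|clear>
t=3 Right ⇒ <B|dirty|clear>
t=4 Left ⇒ <A|dirty|clear>

<A|dirty|clear>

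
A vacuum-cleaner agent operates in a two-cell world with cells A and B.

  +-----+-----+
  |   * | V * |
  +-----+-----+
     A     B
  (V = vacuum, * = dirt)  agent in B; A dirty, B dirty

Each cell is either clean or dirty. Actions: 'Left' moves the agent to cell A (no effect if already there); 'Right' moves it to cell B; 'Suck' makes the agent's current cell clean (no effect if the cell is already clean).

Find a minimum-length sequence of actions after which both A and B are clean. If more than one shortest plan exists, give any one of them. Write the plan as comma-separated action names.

1. Suck → in B — A dirty, B clean
2. Left → in A — A dirty, B clean
3. Suck → in A — A clean, B clean
min 3: Suck B + move + Suck A

Suck, Left, Suck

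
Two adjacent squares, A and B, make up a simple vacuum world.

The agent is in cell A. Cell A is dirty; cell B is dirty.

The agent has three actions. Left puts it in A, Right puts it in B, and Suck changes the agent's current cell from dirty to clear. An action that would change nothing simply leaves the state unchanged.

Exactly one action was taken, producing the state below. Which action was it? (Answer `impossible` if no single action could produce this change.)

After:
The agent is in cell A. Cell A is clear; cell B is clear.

impossible

try  Left: (A; A:dirty, B:dirty)
try Right: (B; A:dirty, B:dirty)
try  Suck: (A; A:clear, B:dirty)
no single action produces the after-state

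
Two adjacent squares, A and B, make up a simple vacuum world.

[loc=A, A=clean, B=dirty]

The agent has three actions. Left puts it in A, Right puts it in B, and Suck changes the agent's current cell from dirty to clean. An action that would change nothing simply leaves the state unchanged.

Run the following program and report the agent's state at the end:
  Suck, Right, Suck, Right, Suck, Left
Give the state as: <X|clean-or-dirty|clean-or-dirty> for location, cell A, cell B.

<A|clean|clean>

1) do Suck; now <A|clean|dirty>
2) do Right; now <B|clean|dirty>
3) do Suck; now <B|clean|clean>
4) do Right; now <B|clean|clean>
5) do Suck; now <B|clean|clean>
6) do Left; now <A|clean|clean>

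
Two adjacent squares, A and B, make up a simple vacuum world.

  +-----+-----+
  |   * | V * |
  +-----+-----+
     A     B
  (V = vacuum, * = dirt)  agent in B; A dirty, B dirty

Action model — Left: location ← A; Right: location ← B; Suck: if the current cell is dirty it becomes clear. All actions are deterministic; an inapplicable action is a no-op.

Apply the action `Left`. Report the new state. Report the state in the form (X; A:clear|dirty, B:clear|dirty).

(A; A:dirty, B:dirty)

start: (B; A:dirty, B:dirty)
t=1 Left ⇒ (A; A:dirty, B:dirty)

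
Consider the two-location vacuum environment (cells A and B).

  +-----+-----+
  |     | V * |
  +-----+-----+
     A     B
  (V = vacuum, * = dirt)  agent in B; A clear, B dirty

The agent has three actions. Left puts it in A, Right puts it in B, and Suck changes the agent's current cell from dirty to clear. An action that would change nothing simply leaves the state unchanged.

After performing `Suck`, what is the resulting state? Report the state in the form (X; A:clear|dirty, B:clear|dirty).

start: (B; A:clear, B:dirty)
1) do Suck; now (B; A:clear, B:clear)

(B; A:clear, B:clear)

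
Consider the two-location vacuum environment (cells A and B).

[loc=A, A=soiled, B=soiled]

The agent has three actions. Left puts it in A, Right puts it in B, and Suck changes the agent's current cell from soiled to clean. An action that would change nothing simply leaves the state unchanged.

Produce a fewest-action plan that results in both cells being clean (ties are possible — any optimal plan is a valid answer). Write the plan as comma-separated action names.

Suck (#1): (A; A:clean, B:soiled)
Right (#2): (B; A:clean, B:soiled)
Suck (#3): (B; A:clean, B:clean)
min 3: Suck A + move + Suck B

Suck, Right, Suck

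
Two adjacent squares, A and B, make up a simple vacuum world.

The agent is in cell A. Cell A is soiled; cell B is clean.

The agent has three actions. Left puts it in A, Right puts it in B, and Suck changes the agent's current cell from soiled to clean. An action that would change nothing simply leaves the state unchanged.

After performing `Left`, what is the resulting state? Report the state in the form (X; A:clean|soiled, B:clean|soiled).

start: (A; A:soiled, B:clean)
t=1 Left ⇒ (A; A:soiled, B:clean)

(A; A:soiled, B:clean)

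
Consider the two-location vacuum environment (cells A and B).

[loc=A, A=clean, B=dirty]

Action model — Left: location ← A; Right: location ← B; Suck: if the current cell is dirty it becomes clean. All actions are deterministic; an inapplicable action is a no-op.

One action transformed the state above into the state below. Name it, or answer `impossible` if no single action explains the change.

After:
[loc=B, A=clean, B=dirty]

Right

try  Left: <A|clean|dirty>
try Right: <B|clean|dirty>  ← match
try  Suck: <A|clean|dirty>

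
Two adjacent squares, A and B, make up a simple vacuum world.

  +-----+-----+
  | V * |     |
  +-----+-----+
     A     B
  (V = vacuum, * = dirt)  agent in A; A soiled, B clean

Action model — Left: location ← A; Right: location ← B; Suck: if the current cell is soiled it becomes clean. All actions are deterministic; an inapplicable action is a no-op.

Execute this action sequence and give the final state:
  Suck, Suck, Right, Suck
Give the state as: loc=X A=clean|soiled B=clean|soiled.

loc=B A=clean B=clean

Suck (#1): loc=A A=clean B=clean
Suck (#2): loc=A A=clean B=clean
Right (#3): loc=B A=clean B=clean
Suck (#4): loc=B A=clean B=clean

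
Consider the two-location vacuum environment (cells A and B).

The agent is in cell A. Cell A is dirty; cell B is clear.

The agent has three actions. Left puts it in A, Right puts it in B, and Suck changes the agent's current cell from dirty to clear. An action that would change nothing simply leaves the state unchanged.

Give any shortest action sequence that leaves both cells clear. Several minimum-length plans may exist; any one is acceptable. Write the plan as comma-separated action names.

Suck

t=1 Suck ⇒ (A; A:clear, B:clear)
min 1: A is dirty, one Suck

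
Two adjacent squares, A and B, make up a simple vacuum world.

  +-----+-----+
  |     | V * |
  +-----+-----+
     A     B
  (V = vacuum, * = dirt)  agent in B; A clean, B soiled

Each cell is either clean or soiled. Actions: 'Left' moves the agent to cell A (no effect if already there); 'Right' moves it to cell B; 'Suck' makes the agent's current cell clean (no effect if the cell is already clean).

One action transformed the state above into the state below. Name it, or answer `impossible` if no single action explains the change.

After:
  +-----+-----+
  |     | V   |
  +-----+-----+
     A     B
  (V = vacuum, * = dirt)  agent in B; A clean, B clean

try  Left: (A; A:clean, B:soiled)
try Right: (B; A:clean, B:soiled)
try  Suck: (B; A:clean, B:clean)  ← match

Suck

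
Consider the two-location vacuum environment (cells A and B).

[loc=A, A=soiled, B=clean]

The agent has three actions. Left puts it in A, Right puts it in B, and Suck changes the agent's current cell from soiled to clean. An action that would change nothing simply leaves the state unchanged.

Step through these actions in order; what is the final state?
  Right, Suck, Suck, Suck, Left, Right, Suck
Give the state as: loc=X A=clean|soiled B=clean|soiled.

loc=B A=soiled B=clean

[1] after Right: loc=B A=soiled B=clean
[2] after Suck: loc=B A=soiled B=clean
[3] after Suck: loc=B A=soiled B=clean
[4] after Suck: loc=B A=soiled B=clean
[5] after Left: loc=A A=soiled B=clean
[6] after Right: loc=B A=soiled B=clean
[7] after Suck: loc=B A=soiled B=clean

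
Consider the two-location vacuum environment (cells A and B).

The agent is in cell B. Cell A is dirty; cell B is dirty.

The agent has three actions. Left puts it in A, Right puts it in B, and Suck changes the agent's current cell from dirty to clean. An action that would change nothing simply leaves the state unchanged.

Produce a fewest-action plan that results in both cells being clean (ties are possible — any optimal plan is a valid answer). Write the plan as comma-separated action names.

Suck, Left, Suck

1) do Suck; now <B|dirty|clean>
2) do Left; now <A|dirty|clean>
3) do Suck; now <A|clean|clean>
min 3: Suck B + move + Suck A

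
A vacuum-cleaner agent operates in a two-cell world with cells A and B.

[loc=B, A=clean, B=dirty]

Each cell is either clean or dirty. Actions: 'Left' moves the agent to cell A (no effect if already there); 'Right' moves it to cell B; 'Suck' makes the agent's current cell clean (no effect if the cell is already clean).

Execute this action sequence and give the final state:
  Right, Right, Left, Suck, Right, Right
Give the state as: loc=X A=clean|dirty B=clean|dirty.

loc=B A=clean B=dirty

step 1/6 (Right): loc=B A=clean B=dirty
step 2/6 (Right): loc=B A=clean B=dirty
step 3/6 (Left): loc=A A=clean B=dirty
step 4/6 (Suck): loc=A A=clean B=dirty
step 5/6 (Right): loc=B A=clean B=dirty
step 6/6 (Right): loc=B A=clean B=dirty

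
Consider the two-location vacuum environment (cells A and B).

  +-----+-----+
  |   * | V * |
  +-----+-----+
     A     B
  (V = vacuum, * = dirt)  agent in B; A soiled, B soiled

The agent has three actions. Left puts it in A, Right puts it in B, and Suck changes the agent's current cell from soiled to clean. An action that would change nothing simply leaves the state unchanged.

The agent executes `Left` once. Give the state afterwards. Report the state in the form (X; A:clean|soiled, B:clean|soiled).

(A; A:soiled, B:soiled)

start: (B; A:soiled, B:soiled)
1) do Left; now (A; A:soiled, B:soiled)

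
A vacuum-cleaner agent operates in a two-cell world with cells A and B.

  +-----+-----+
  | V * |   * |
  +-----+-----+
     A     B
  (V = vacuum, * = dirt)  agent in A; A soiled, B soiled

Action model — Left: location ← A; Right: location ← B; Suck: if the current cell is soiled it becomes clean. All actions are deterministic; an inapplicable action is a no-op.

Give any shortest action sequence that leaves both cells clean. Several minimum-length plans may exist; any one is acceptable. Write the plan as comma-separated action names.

Suck, Right, Suck

1) do Suck; now (A; A:clean, B:soiled)
2) do Right; now (B; A:clean, B:soiled)
3) do Suck; now (B; A:clean, B:clean)
min 3: Suck A + move + Suck B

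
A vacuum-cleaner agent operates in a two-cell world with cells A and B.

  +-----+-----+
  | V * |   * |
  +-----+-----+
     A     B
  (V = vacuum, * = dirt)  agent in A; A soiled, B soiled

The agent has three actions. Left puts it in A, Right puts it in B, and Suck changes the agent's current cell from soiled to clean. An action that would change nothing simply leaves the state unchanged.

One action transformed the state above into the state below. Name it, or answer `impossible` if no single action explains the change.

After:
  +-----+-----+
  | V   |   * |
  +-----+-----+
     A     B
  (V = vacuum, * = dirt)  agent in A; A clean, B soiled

Suck

try  Left: loc=A A=soiled B=soiled
try Right: loc=B A=soiled B=soiled
try  Suck: loc=A A=clean B=soiled  ← match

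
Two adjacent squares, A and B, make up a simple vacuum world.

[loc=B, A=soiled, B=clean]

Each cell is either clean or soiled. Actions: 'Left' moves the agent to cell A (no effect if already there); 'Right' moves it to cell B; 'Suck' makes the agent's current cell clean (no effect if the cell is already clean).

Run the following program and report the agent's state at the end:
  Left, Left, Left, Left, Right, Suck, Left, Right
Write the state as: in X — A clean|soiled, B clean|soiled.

[1] after Left: in A — A soiled, B clean
[2] after Left: in A — A soiled, B clean
[3] after Left: in A — A soiled, B clean
[4] after Left: in A — A soiled, B clean
[5] after Right: in B — A soiled, B clean
[6] after Suck: in B — A soiled, B clean
[7] after Left: in A — A soiled, B clean
[8] after Right: in B — A soiled, B clean

in B — A soiled, B clean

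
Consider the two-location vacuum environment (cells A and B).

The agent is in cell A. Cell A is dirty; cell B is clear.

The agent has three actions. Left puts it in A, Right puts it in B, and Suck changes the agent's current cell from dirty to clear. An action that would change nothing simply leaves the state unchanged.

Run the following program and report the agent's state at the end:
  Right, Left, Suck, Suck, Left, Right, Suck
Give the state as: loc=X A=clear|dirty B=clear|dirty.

1. Right → loc=B A=dirty B=clear
2. Left → loc=A A=dirty B=clear
3. Suck → loc=A A=clear B=clear
4. Suck → loc=A A=clear B=clear
5. Left → loc=A A=clear B=clear
6. Right → loc=B A=clear B=clear
7. Suck → loc=B A=clear B=clear

loc=B A=clear B=clear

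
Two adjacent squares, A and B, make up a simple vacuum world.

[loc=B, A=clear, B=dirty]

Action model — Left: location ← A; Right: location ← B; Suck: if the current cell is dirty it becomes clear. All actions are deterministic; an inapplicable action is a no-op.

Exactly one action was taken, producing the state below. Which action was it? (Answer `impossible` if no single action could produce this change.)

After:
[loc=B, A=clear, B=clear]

try  Left: (A; A:clear, B:dirty)
try Right: (B; A:clear, B:dirty)
try  Suck: (B; A:clear, B:clear)  ← match

Suck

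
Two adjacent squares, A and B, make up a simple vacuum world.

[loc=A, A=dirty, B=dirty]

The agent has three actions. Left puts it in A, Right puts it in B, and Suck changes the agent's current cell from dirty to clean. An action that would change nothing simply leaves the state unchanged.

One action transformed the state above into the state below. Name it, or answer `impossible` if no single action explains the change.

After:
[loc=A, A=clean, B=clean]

try  Left: loc=A A=dirty B=dirty
try Right: loc=B A=dirty B=dirty
try  Suck: loc=A A=clean B=dirty
no single action produces the after-state

impossible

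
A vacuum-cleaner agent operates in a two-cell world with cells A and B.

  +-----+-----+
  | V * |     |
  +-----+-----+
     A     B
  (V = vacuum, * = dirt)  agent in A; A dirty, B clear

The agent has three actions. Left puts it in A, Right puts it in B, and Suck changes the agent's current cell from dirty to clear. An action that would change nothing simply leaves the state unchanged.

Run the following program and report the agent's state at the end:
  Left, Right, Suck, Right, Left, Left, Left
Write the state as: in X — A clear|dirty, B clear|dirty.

in A — A dirty, B clear

[1] after Left: in A — A dirty, B clear
[2] after Right: in B — A dirty, B clear
[3] after Suck: in B — A dirty, B clear
[4] after Right: in B — A dirty, B clear
[5] after Left: in A — A dirty, B clear
[6] after Left: in A — A dirty, B clear
[7] after Left: in A — A dirty, B clear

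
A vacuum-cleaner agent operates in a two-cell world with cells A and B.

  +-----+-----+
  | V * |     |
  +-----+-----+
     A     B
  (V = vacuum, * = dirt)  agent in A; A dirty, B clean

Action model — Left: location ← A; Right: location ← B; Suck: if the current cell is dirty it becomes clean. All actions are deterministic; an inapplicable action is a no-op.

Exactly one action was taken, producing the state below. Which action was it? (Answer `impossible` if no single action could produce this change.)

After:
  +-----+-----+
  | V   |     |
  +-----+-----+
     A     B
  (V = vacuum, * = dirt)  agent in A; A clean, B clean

Suck

try  Left: (A; A:dirty, B:clean)
try Right: (B; A:dirty, B:clean)
try  Suck: (A; A:clean, B:clean)  ← match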